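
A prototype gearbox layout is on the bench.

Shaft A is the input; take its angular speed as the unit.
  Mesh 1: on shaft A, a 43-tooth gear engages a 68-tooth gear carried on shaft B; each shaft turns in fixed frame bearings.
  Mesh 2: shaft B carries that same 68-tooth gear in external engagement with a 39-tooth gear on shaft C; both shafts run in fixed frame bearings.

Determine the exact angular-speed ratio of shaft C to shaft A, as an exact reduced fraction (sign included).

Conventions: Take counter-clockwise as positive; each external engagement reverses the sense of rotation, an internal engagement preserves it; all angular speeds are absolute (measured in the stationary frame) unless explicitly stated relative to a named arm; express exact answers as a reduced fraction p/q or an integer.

class = fixed-axis compound train [2 meshes; 2 ratios multiply, 2 sense flips]
mesh 1 [43T→68T]: running ratio 43/68, sense −
mesh 2 [68T→39T]: running ratio 43/39, sense +
ω_out/ω_in = 43/39

43/39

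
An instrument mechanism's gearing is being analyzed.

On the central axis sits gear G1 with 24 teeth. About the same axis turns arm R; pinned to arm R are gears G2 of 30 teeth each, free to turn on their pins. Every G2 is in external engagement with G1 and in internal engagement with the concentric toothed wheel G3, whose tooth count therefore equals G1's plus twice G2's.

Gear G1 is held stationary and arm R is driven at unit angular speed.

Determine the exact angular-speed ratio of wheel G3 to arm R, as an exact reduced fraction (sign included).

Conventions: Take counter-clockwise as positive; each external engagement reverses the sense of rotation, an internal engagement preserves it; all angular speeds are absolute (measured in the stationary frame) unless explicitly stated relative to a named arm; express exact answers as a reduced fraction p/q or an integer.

recognized (axles ride arm R): planetary set, 24/30/84 teeth
ring teeth: 24 + 2·30 = 84
24(ω_sun−ω_arm) = −84(ω_ring−ω_arm),  ω_sun = 0, ω_arm = 1
ω_ring = 1 − (24/84)(0−1) = 9/7
ω_out/ω_in = 9/7

9/7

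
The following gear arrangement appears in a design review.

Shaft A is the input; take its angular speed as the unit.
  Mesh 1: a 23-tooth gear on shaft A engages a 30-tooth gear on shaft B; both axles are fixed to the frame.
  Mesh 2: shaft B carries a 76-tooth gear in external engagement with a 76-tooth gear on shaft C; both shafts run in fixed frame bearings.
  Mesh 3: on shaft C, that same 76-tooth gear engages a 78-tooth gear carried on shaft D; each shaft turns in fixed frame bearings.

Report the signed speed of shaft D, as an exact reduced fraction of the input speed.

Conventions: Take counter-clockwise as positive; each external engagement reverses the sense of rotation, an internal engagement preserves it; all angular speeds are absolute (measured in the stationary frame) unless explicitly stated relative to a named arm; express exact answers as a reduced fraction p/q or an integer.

3-mesh fixed-axis compound train (all bearings frame-fixed)
mesh 1 [23T→30T]: |ω|/ω_in = 1×23/30 = 23/30, sense flips to −
mesh 2 [76T→76T]: |ω|/ω_in = (23/30)×76/76 = 23/30, sense flips to +
mesh 3 [76T→78T]: |ω|/ω_in = (23/30)×76/78 = 437/585, sense flips to −
signed output speed (× input speed) = -437/585

-437/585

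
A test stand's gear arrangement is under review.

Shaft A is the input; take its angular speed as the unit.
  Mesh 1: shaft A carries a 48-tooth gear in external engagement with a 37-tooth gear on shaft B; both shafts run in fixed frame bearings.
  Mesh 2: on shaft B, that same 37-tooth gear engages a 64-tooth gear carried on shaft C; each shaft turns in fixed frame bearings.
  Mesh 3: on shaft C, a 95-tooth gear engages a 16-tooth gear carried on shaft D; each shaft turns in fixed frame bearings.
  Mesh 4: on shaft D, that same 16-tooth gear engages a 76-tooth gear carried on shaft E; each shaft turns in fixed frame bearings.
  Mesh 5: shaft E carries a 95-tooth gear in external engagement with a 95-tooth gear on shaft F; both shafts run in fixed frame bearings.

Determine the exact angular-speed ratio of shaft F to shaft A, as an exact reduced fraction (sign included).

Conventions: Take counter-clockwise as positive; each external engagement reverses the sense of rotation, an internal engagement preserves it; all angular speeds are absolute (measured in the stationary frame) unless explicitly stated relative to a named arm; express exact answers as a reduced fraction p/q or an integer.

-15/16

class = fixed-axis compound train [5 meshes; 5 ratios multiply, 5 sense flips]
mesh 1 [48T→37T]: running ratio 48/37, sense −
mesh 2 [37T→64T]: running ratio 3/4, sense +
mesh 3 [95T→16T]: running ratio 285/64, sense −
mesh 4 [16T→76T]: running ratio 15/16, sense +
mesh 5 [95T→95T]: running ratio 15/16, sense −
ω_out/ω_in = -15/16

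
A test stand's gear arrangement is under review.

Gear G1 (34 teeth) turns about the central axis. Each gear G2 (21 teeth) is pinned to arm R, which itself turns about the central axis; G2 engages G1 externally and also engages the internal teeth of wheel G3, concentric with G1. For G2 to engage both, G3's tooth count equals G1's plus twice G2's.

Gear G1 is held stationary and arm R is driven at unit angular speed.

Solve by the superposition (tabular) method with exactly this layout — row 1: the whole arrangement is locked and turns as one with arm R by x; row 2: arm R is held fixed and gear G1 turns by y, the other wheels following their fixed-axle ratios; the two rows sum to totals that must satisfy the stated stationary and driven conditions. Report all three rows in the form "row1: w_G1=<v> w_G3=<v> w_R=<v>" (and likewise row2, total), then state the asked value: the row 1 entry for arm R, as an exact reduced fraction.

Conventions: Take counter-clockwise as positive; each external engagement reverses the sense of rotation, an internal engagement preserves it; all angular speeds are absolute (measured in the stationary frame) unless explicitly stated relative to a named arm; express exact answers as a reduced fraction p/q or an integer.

recognized (axles ride arm R): planetary set, 34/21/76 teeth
superposition row 1 [locked train]: every member turns x
row 2: sun turns y, ring = −(34/76)·y, arm 0
boundary: total ω_sun = x + y = 0 and total ω_arm = x = 1  ⇒  y = -1, x = 1
row 2 ring = −(34/76)·(-1) = 17/38
totals (row 1 + row 2): sun 1 + (-1) = 0, ring 1 + 17/38 = 55/38, arm 1 + 0 = 1
asked cell (row1, arm) = 1

row1: w_G1=1 w_G3=1 w_R=1
row2: w_G1=-1 w_G3=17/38 w_R=0
total: w_G1=0 w_G3=55/38 w_R=1
asked value: 1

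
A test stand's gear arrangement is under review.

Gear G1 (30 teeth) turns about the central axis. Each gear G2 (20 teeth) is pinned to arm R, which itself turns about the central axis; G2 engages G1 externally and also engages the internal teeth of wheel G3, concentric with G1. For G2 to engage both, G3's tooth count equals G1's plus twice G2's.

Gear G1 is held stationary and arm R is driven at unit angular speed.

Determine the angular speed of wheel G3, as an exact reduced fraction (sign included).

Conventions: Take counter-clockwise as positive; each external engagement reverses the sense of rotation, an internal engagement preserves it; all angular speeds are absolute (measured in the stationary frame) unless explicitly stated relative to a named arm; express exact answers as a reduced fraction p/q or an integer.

planetary set (30T centre, 20T on arm, 70T internal) — Willis relation
ring teeth: 30 + 2·20 = 70
30(ω_sun−ω_arm) = −70(ω_ring−ω_arm),  ω_sun = 0, ω_arm = 1
ω_ring = 1 − (30/70)(0−1) = 10/7
exact speed ratio = 10/7

10/7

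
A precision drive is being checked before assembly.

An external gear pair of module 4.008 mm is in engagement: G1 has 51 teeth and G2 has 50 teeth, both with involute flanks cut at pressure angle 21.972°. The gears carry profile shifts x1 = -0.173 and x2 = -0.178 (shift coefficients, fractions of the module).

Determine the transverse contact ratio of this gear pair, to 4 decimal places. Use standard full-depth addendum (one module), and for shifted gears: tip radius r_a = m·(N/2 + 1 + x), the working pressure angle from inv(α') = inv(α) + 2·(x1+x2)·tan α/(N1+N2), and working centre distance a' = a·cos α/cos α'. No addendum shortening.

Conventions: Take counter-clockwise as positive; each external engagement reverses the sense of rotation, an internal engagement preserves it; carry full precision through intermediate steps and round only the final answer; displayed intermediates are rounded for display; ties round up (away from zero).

single-mesh involute tooth geometry (51T engaging 50T at module 4.008)
base radii: r_b1 = 94.780598, r_b2 = 92.922154
tip radii: r_a1 = 105.518616, r_a2 = 103.494576
inv(α') = inv(21.972°) + 2·(-0.173-0.178)·tan α/(51+50) = 0.01716990  ⇒  α' = 20.93171°
a' = a·cos α / cos α' = 202.4040·cos 21.972°/cos 20.93171° = 200.965064
action lengths: √(r_a1²−r_b1²) = 46.376898, √(r_a2²−r_b2²) = 45.569732
base pitch p_b = π·m·cos α = 11.676942
CR = (46.376898 + 45.569732 − 200.965064·sin 20.93171°)/11.676942 = 1.725696
contact ratio ≈ 1.7257

1.7257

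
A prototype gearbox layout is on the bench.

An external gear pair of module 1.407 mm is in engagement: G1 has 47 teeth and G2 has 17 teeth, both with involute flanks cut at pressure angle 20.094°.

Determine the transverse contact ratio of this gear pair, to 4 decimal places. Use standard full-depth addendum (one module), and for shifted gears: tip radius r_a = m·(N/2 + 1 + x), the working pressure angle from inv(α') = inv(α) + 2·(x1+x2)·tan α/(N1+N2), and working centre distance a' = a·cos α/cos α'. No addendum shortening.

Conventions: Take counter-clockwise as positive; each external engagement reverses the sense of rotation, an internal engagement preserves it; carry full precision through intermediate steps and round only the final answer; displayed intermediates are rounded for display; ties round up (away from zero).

class = single-mesh tooth geometry [involute pair 47T × 17T, m = 1.407]
base radii: r_b1 = 31.051872, r_b2 = 11.231528
tip radii: r_a1 = 34.471500, r_a2 = 13.366500
no profile shift: α' = α, a' = a
action lengths: √(r_a1²−r_b1²) = 14.968820, √(r_a2²−r_b2²) = 7.246799
base pitch p_b = π·m·cos α = 4.151163
CR = (14.968820 + 7.246799 − 45.024000·sin 20.09400°)/4.151163 = 1.625355
contact ratio ≈ 1.6254

1.6254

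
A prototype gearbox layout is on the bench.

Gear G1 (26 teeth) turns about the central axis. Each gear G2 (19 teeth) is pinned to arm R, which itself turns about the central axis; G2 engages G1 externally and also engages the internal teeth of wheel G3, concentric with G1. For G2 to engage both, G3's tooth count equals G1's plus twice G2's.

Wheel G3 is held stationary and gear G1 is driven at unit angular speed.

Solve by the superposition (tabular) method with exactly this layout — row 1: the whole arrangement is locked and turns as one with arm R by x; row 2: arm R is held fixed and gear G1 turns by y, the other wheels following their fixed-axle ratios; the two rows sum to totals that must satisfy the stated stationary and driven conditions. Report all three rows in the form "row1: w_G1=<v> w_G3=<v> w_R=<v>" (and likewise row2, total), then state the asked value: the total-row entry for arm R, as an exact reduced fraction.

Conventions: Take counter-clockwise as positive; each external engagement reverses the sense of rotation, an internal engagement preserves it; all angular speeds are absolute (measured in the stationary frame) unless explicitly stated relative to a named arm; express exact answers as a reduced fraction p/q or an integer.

topology: planetary set — G1 26T / G2 19T / G3 64T, arm = carrier (Willis)
superposition row 1 [locked train]: every member turns x
row 2: sun turns y, ring = −(26/64)·y, arm 0
boundary: total ω_ring = x − (26/64)·y = 0 and total ω_sun = x + y = 1  ⇒  y = 32/45, x = 13/45
row 2 ring = −(26/64)·32/45 = -13/45
totals (row 1 + row 2): sun 13/45 + 32/45 = 1, ring 13/45 + (-13/45) = 0, arm 13/45 + 0 = 13/45
asked cell (total, arm) = 13/45

row1: w_G1=13/45 w_G3=13/45 w_R=13/45
row2: w_G1=32/45 w_G3=-13/45 w_R=0
total: w_G1=1 w_G3=0 w_R=13/45
asked value: 13/45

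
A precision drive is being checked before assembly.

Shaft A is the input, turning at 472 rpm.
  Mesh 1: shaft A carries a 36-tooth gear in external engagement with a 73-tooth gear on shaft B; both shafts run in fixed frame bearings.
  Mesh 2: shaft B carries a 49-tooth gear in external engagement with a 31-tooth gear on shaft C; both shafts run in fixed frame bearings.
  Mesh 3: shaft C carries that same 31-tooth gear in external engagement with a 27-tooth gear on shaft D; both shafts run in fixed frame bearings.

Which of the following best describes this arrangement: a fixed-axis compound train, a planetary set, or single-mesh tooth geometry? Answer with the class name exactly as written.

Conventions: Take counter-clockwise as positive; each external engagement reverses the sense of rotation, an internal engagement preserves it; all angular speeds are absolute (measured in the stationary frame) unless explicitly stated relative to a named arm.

class = fixed-axis compound train [3 meshes; 3 ratios multiply, 3 sense flips]
classification: fixed-axis compound train

fixed-axis compound train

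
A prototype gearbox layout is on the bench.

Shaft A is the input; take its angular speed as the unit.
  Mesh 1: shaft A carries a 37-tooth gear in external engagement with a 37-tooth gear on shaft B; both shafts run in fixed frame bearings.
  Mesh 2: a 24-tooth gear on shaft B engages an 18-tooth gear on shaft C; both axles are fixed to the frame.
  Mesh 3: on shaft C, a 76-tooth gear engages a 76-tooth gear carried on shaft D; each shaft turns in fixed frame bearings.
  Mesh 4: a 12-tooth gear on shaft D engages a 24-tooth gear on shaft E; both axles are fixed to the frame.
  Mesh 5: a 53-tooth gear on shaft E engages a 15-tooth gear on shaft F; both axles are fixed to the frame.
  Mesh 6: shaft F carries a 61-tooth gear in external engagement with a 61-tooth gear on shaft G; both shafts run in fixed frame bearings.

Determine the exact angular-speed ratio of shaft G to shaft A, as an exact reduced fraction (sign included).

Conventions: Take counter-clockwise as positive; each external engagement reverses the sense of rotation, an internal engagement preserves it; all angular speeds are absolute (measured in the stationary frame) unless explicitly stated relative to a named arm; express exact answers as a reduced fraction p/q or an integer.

class = fixed-axis compound train [6 meshes; 6 ratios multiply, 6 sense flips]
mesh 1 [37T→37T]: running ratio 1, sense −
mesh 2 [24T→18T]: running ratio 4/3, sense +
mesh 3 [76T→76T]: running ratio 4/3, sense −
mesh 4 [12T→24T]: running ratio 2/3, sense +
mesh 5 [53T→15T]: running ratio 106/45, sense −
mesh 6 [61T→61T]: running ratio 106/45, sense +
ω_out/ω_in = 106/45

106/45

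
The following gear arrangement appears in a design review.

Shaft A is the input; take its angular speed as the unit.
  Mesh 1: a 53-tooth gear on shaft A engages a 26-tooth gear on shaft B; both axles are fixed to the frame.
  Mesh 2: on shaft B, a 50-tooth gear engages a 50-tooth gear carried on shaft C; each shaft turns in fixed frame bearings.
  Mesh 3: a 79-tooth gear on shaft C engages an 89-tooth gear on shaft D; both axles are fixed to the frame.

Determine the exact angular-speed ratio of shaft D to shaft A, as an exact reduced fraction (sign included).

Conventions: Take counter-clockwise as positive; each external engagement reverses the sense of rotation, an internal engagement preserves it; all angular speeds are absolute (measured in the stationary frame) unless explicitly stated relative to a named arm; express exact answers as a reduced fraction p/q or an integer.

-4187/2314

class = fixed-axis compound train [3 meshes; 3 ratios multiply, 3 sense flips]
mesh 1 [53T→26T]: running ratio 53/26, sense −
mesh 2 [50T→50T]: running ratio 53/26, sense +
mesh 3 [79T→89T]: running ratio 4187/2314, sense −
ω_out/ω_in = -4187/2314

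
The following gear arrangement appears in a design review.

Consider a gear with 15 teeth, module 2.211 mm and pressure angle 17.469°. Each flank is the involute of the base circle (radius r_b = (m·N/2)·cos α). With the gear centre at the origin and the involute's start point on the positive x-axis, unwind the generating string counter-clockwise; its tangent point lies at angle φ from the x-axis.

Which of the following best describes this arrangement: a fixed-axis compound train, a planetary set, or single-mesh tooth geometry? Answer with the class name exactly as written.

single-mesh tooth geometry

class = single-mesh tooth geometry [base-circle involute, m = 2.211, 15T]
classification: single-mesh tooth geometry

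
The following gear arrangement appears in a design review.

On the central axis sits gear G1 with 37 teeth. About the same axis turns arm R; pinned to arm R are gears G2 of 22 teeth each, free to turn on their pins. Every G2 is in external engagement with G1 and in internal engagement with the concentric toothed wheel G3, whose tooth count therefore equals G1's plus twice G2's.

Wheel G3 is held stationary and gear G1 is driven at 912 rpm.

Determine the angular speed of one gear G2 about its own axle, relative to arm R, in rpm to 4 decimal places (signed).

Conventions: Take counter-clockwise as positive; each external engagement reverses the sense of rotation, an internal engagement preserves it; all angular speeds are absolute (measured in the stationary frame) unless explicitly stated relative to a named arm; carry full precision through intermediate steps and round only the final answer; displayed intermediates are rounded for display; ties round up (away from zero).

-1052.8752 rpm

recognized (axles ride arm R): planetary set, 37/22/81 teeth
normalise by the input: solve with ω_sun = 1, then scale by 912 rpm
ring teeth: 37 + 2·22 = 81
37(ω_sun−ω_arm) = −81(ω_ring−ω_arm),  ω_ring = 0, ω_sun = 1
37(1−ω_arm) = −81(0−ω_arm)  ⇒  118·ω_arm = 37  ⇒  ω_arm = 37/118
sun–planet mesh: 37·(1−37/118) = −22·(ω_p−ω_arm)  ⇒  ω_p−ω_arm = -2997/2596
scale: ω_p−ω_arm = -2997/2596 × 912 rpm = -1052.8752 rpm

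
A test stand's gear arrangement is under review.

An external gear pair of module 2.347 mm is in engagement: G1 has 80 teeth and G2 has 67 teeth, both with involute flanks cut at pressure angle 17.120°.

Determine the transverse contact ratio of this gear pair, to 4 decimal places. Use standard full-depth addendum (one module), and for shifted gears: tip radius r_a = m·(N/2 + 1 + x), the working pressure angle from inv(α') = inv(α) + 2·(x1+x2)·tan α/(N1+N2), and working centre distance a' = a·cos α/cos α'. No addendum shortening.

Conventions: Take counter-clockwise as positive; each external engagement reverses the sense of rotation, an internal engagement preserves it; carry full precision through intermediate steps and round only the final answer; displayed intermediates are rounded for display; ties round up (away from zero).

2.0114

topology: single-mesh involute geometry — m = 2.347, 80T/67T pair
base radii: r_b1 = 89.720207, r_b2 = 75.140673
tip radii: r_a1 = 96.227000, r_a2 = 80.971500
no profile shift: α' = α, a' = a
action lengths: √(r_a1²−r_b1²) = 34.783904, √(r_a2²−r_b2²) = 30.170565
base pitch p_b = π·m·cos α = 7.046609
CR = (34.783904 + 30.170565 − 172.504500·sin 17.12000°)/7.046609 = 2.011413
contact ratio ≈ 2.0114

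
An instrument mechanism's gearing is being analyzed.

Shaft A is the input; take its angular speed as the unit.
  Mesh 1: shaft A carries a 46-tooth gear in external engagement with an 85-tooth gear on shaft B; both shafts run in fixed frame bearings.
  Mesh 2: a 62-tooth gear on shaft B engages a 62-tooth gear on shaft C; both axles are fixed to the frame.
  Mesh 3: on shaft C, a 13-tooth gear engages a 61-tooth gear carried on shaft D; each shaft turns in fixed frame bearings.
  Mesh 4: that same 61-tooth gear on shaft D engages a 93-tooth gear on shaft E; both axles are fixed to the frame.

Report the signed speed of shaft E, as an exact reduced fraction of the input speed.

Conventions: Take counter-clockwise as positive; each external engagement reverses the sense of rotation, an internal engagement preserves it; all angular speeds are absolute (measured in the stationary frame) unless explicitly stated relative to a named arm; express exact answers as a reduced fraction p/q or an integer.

598/7905

4-mesh fixed-axis compound train (all bearings frame-fixed)
mesh 1 [46T→85T]: |ω|/ω_in = 1×46/85 = 46/85, sense flips to −
mesh 2 [62T→62T]: |ω|/ω_in = (46/85)×62/62 = 46/85, sense flips to +
mesh 3 [13T→61T]: |ω|/ω_in = (46/85)×13/61 = 598/5185, sense flips to −
mesh 4 [61T→93T]: |ω|/ω_in = (598/5185)×61/93 = 598/7905, sense flips to +
signed output speed (× input speed) = 598/7905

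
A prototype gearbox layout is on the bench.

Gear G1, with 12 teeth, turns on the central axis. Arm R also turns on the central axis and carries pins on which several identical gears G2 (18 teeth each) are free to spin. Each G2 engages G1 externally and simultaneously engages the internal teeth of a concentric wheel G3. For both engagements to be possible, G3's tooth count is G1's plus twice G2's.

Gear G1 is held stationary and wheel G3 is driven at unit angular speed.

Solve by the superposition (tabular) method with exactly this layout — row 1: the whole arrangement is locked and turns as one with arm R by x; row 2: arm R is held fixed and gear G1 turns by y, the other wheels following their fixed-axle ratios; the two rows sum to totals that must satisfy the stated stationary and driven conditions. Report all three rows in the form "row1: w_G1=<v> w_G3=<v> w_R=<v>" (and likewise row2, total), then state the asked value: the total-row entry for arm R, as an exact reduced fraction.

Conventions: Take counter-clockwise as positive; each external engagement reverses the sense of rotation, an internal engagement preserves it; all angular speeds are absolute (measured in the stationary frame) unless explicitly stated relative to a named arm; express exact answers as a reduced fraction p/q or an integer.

row1: w_G1=4/5 w_G3=4/5 w_R=4/5
row2: w_G1=-4/5 w_G3=1/5 w_R=0
total: w_G1=0 w_G3=1 w_R=4/5
asked value: 4/5

topology: planetary set — G1 12T / G2 18T / G3 48T, arm = carrier (Willis)
row 1 — lock + rotate with arm: ω_sun = ω_ring = ω_arm = x
row 2: sun turns y, ring = −(12/48)·y, arm 0
boundary: total ω_sun = x + y = 0 and total ω_ring = x − (12/48)·y = 1  ⇒  y = -4/5, x = 4/5
row 2 ring = −(12/48)·(-4/5) = 1/5
totals (row 1 + row 2): sun 4/5 + (-4/5) = 0, ring 4/5 + 1/5 = 1, arm 4/5 + 0 = 4/5
asked cell (total, arm) = 4/5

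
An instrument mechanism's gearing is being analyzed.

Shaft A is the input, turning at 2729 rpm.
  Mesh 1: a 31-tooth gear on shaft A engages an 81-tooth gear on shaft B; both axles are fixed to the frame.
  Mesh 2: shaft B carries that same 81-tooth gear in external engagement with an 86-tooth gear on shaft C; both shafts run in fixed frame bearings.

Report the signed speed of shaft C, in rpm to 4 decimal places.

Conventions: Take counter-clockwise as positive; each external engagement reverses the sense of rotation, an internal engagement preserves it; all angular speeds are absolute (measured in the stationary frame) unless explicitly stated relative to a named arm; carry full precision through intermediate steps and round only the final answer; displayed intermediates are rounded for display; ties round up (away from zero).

+983.7093 rpm

recognized (3 fixed axles, 2 meshes): fixed-axis compound train
mesh 1 [31T→81T]: ω = 2729.0000×31/81 = 1044.4321 rpm, sense flips to −
mesh 2 [81T→86T]: ω = 1044.4321×81/86 = 983.7093 rpm, sense flips to +
signed output speed = +983.7093 rpm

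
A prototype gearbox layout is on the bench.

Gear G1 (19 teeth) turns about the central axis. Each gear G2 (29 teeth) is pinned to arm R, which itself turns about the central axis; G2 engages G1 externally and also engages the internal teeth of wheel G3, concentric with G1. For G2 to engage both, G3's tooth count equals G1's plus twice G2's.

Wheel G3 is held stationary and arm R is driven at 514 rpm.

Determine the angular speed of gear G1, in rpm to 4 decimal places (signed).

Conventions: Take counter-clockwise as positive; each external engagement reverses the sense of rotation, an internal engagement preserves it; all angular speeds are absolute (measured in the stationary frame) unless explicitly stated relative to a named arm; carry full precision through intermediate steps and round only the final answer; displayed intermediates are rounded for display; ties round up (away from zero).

+2597.0526 rpm

planetary set (19T centre, 29T on arm, 77T internal) — Willis relation
normalise by the input: solve with ω_arm = 1, then scale by 514 rpm
ring teeth: 19 + 2·29 = 77
19(ω_sun−ω_arm) = −77(ω_ring−ω_arm),  ω_ring = 0, ω_arm = 1
ω_sun = 1 − (77/19)(0−1) = 96/19
scale: ω_sun = 96/19 × 514 rpm = +2597.0526 rpm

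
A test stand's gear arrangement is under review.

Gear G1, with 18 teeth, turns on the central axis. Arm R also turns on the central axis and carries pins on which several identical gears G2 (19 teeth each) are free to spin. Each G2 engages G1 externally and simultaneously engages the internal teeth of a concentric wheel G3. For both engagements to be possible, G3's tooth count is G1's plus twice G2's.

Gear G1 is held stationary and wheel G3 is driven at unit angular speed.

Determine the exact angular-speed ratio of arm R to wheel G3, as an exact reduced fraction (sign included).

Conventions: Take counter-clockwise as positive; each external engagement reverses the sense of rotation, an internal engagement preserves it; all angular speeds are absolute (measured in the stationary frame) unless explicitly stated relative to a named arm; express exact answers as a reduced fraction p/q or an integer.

28/37

planetary set (18T centre, 19T on arm, 56T internal) — Willis relation
ring teeth: 18 + 2·19 = 56
18(ω_sun−ω_arm) = −56(ω_ring−ω_arm),  ω_sun = 0, ω_ring = 1
18(0−ω_arm) = −56(1−ω_arm)  ⇒  74·ω_arm = 56  ⇒  ω_arm = 28/37
ω_out/ω_in = 28/37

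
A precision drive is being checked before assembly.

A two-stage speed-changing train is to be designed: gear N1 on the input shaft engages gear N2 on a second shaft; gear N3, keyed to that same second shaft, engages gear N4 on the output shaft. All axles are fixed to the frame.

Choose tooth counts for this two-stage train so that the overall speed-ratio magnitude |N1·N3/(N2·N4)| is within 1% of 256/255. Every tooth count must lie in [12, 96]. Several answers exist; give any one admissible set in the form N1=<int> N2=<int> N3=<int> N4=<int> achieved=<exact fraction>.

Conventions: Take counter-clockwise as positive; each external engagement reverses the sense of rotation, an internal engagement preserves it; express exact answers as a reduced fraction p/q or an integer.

design class (target 256/255): fixed-axis compound train
target = 256/255 in lowest terms: an exact hit needs N1·N3 = k·256 and N2·N4 = k·255 for one integer k, every count in [12, 96]; additionally prefer no 1:1 stage (N1 ≠ N2, N3 ≠ N4)
k = 1: N1·N3 = 256 = 16·16, N2·N4 = 255 = 15·17
achieved = 16·16/(15·17) = 256/255; |achieved − target| = 0 ≤ 64/6375 ✓

N1=16 N2=15 N3=16 N4=17 achieved=256/255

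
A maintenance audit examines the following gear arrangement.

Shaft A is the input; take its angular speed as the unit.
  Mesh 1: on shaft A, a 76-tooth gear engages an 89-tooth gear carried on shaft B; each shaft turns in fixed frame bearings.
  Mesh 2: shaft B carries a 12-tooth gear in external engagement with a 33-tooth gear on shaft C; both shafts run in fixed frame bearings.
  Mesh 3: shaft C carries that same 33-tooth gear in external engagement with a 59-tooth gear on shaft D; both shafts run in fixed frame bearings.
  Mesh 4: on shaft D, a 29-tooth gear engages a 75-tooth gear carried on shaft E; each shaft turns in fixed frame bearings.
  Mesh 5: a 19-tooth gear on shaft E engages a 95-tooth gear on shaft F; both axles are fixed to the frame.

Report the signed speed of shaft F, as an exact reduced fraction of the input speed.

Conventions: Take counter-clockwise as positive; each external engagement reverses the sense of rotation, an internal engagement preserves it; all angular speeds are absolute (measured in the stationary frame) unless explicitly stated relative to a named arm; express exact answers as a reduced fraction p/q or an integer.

-8816/656375

5-mesh fixed-axis compound train (all bearings frame-fixed)
mesh 1 [76T→89T]: |ω|/ω_in = 1×76/89 = 76/89, sense flips to −
mesh 2 [12T→33T]: |ω|/ω_in = (76/89)×12/33 = 304/979, sense flips to +
mesh 3 [33T→59T]: |ω|/ω_in = (304/979)×33/59 = 912/5251, sense flips to −
mesh 4 [29T→75T]: |ω|/ω_in = (912/5251)×29/75 = 8816/131275, sense flips to +
mesh 5 [19T→95T]: |ω|/ω_in = (8816/131275)×19/95 = 8816/656375, sense flips to −
signed output speed (× input speed) = -8816/656375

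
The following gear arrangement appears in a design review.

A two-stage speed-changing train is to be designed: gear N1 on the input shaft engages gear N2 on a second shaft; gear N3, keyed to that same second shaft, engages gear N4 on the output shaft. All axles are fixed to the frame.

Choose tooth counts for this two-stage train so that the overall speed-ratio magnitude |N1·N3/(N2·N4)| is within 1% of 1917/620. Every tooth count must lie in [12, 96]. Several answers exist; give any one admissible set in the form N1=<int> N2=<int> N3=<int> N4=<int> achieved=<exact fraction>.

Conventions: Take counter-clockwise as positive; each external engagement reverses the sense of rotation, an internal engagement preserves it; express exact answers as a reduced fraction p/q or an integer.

design class (target 1917/620): fixed-axis compound train
target = 1917/620 in lowest terms: an exact hit needs N1·N3 = k·1917 and N2·N4 = k·620 for one integer k, every count in [12, 96]; additionally prefer no 1:1 stage (N1 ≠ N2, N3 ≠ N4)
k = 1: N1·N3 = 1917 = 27·71, N2·N4 = 620 = 20·31
achieved = 27·71/(20·31) = 1917/620; |achieved − target| = 0 ≤ 1917/62000 ✓

N1=27 N2=20 N3=71 N4=31 achieved=1917/620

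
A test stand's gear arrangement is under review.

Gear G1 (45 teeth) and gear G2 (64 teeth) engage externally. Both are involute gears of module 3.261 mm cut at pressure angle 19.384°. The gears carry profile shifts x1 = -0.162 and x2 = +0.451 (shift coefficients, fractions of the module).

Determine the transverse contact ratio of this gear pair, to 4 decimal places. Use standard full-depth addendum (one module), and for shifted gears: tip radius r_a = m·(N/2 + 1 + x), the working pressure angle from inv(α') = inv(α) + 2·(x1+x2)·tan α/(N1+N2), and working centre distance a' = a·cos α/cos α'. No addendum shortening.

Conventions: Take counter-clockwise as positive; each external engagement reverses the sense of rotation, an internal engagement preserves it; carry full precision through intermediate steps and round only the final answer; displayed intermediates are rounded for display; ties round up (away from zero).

1.7527

recognized (one external pair, fixed centres): single-mesh tooth geometry, m = 3.261, N1 = 45, N2 = 64
base radii: r_b1 = 69.213408, r_b2 = 98.436846
tip radii: r_a1 = 76.105218, r_a2 = 109.083711
inv(α') = inv(19.384°) + 2·(-0.162+0.451)·tan α/(45+64) = 0.01539284  ⇒  α' = 20.20888°
a' = a·cos α / cos α' = 177.7245·cos 19.384°/cos 20.20888° = 178.647911
action lengths: √(r_a1²−r_b1²) = 31.646618, √(r_a2²−r_b2²) = 47.004716
base pitch p_b = π·m·cos α = 9.664015
CR = (31.646618 + 47.004716 − 178.647911·sin 20.20888°)/9.664015 = 1.752744
contact ratio ≈ 1.7527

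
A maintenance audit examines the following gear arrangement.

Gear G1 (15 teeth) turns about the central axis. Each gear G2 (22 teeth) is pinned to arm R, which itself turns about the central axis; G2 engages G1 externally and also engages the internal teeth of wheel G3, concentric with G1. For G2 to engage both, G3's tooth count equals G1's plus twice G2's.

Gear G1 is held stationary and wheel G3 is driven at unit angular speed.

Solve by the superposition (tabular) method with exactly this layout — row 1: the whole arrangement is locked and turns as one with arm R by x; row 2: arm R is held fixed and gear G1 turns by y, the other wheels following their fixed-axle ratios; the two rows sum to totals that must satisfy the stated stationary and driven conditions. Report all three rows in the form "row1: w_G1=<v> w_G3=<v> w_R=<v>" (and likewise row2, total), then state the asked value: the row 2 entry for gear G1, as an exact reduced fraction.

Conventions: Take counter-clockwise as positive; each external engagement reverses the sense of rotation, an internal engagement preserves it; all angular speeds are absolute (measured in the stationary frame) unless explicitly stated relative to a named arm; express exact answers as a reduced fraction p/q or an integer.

class = planetary set [G3 = 15+2·22 = 59; Willis about the carrier]
row 1: whole set turns with the arm by x
row 2 — arm fixed, fixed-axis ratios: sun y, ring −(15/59)·y, arm 0
boundary: total ω_sun = x + y = 0 and total ω_ring = x − (15/59)·y = 1  ⇒  y = -59/74, x = 59/74
row 2 ring = −(15/59)·(-59/74) = 15/74
totals (row 1 + row 2): sun 59/74 + (-59/74) = 0, ring 59/74 + 15/74 = 1, arm 59/74 + 0 = 59/74
asked cell (row2, sun) = -59/74

row1: w_G1=59/74 w_G3=59/74 w_R=59/74
row2: w_G1=-59/74 w_G3=15/74 w_R=0
total: w_G1=0 w_G3=1 w_R=59/74
asked value: -59/74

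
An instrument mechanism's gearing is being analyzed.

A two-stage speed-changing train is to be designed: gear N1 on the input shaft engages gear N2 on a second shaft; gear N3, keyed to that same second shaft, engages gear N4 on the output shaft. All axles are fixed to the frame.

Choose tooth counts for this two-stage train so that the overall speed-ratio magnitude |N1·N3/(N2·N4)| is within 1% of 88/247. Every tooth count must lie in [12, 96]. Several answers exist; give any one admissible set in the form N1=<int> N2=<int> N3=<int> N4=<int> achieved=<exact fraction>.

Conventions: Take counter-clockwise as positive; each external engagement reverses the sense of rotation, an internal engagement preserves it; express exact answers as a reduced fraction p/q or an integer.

N1=12 N2=13 N3=22 N4=57 achieved=88/247

class = fixed-axis compound train [2-stage, 88/247 wanted]
target = 88/247 in lowest terms: an exact hit needs N1·N3 = k·88 and N2·N4 = k·247 for one integer k, every count in [12, 96]; additionally prefer no 1:1 stage (N1 ≠ N2, N3 ≠ N4)
k = 1…2: no 1:1-free in-range split of k·88 and k·247 into factor pairs; take k = 3
k = 3: N1·N3 = 264 = 12·22, N2·N4 = 741 = 13·57
achieved = 12·22/(13·57) = 88/247; |achieved − target| = 0 ≤ 22/6175 ✓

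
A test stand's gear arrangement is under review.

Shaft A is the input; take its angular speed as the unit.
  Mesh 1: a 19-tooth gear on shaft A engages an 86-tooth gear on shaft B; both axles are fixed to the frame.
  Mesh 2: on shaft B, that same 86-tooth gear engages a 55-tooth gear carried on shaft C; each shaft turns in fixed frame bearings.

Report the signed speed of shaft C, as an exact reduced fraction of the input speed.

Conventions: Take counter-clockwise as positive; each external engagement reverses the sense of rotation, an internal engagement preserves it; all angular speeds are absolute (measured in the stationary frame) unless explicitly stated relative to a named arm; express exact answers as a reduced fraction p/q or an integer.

19/55

2-mesh fixed-axis compound train (all bearings frame-fixed)
mesh 1 [19T→86T]: |ω|/ω_in = 1×19/86 = 19/86, sense flips to −
mesh 2 [86T→55T]: |ω|/ω_in = (19/86)×86/55 = 19/55, sense flips to +
signed output speed (× input speed) = 19/55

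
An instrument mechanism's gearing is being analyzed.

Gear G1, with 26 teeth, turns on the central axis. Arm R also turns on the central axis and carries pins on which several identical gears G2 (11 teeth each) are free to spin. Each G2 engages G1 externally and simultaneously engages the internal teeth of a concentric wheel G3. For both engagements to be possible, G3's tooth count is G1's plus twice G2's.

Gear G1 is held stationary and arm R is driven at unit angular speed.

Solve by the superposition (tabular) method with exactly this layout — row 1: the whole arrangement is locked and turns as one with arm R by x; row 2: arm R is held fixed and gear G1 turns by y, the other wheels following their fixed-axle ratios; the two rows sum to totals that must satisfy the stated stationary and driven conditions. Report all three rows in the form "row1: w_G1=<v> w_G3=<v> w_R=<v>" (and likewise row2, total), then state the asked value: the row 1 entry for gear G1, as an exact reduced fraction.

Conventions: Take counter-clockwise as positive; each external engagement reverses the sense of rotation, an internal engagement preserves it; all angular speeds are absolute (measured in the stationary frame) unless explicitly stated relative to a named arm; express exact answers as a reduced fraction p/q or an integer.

topology: planetary set — G1 26T / G2 11T / G3 48T, arm = carrier (Willis)
row 1 — lock + rotate with arm: ω_sun = ω_ring = ω_arm = x
row 2 (arm held, sun turns y): ω_ring = −(26/48)·y, ω_arm = 0
boundary: total ω_sun = x + y = 0 and total ω_arm = x = 1  ⇒  y = -1, x = 1
row 2 ring = −(26/48)·(-1) = 13/24
totals (row 1 + row 2): sun 1 + (-1) = 0, ring 1 + 13/24 = 37/24, arm 1 + 0 = 1
asked cell (row1, sun) = 1

row1: w_G1=1 w_G3=1 w_R=1
row2: w_G1=-1 w_G3=13/24 w_R=0
total: w_G1=0 w_G3=37/24 w_R=1
asked value: 1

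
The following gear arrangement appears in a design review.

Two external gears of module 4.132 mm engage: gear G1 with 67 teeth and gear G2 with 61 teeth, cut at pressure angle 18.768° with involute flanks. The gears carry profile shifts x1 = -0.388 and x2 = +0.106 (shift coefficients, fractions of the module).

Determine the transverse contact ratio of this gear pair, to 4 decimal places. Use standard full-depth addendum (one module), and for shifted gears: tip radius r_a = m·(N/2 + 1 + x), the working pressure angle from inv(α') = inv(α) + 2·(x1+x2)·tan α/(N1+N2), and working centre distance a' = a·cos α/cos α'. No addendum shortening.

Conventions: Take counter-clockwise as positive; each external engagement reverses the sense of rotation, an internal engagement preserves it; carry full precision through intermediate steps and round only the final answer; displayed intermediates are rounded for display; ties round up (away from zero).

single-mesh involute tooth geometry (67T engaging 61T at module 4.132)
base radii: r_b1 = 131.061978, r_b2 = 119.325084
tip radii: r_a1 = 140.950784, r_a2 = 130.595992
inv(α') = inv(18.768°) + 2·(-0.388+0.106)·tan α/(67+61) = 0.01074400  ⇒  α' = 17.99108°
a' = a·cos α / cos α' = 264.4480·cos 18.768°/cos 17.99108° = 263.259218
action lengths: √(r_a1²−r_b1²) = 51.864068, √(r_a2²−r_b2²) = 53.073887
base pitch p_b = π·m·cos α = 12.290846
CR = (51.864068 + 53.073887 − 263.259218·sin 17.99108°)/12.290846 = 1.922193
contact ratio ≈ 1.9222

1.9222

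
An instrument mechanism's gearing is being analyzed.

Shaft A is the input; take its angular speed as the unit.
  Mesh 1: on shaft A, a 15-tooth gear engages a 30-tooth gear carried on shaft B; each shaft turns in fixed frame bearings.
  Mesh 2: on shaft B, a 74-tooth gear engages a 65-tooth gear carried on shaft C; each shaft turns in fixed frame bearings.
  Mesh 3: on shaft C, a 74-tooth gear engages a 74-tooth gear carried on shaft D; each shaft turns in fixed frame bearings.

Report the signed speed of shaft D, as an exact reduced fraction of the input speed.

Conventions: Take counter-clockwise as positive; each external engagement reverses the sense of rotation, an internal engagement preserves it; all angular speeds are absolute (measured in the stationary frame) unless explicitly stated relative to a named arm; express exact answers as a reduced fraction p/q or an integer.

-37/65

3-mesh fixed-axis compound train (all bearings frame-fixed)
mesh 1 [15T→30T]: |ω|/ω_in = 1×15/30 = 1/2, sense flips to −
mesh 2 [74T→65T]: |ω|/ω_in = (1/2)×74/65 = 37/65, sense flips to +
mesh 3 [74T→74T]: |ω|/ω_in = (37/65)×74/74 = 37/65, sense flips to −
signed output speed (× input speed) = -37/65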